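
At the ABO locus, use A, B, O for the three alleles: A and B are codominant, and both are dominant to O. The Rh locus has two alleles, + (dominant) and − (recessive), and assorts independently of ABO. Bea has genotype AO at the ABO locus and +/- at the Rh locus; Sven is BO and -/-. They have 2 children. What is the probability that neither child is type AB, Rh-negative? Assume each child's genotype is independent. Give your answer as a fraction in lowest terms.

ABO cross AO × BO → 1/4 O, 1/4 A, 1/4 B, 1/4 AB.
Rh cross +/- × -/- → 1/2 Rh+, 1/2 Rh-; so P(type AB, Rh-negative) = 1/4 × 1/2 = 1/8 per child.
P(not type AB, Rh-negative) = 7/8 for one child; (7/8)^2 = 49/64.

49/64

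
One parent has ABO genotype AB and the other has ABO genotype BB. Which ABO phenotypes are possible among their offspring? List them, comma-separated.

B, AB

Gametes from AB × BB give offspring ABO genotypes AB, BB, i.e. phenotypes B, AB.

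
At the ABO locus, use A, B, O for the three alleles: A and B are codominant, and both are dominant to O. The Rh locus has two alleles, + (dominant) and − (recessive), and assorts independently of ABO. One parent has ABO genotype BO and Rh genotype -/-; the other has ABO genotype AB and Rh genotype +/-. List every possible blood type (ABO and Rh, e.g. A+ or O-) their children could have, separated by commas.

A+, A-, B+, B-, AB+, AB-

Gametes from BO × AB give offspring ABO genotypes AB, AO, BB, BO, i.e. phenotypes A, B, AB.
Rh cross -/- × +/- → phenotypes Rh+, Rh-.
Combining independently: A+, A-, B+, B-, AB+, AB-.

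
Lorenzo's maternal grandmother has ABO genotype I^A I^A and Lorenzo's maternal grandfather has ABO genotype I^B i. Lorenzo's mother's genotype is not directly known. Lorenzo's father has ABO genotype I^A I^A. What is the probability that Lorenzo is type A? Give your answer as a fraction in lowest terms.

Lorenzo's mother's ABO genotype from I^A I^A × I^B i: 1/2 I^A I^B, 1/2 I^A i.
Crossing each possibility with the father I^A I^A and summing P(type A): 1/2·1/2 + 1/2·1 = 3/4.

3/4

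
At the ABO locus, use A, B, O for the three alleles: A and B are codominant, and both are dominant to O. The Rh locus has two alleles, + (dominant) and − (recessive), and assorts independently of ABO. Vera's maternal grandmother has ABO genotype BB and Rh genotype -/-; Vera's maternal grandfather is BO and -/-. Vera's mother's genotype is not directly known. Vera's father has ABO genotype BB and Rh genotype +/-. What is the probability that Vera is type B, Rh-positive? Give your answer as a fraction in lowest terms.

Vera's mother's ABO genotype from BB × BO: 1/2 BB, 1/2 BO.
Crossing each possibility with the father BB and summing P(type B): 1/2·1 + 1/2·1 = 1.
Similarly for Rh via the mother's Rh distribution: P(Rh+) = 1/2.
Independent loci: 1 × 1/2 = 1/2.

1/2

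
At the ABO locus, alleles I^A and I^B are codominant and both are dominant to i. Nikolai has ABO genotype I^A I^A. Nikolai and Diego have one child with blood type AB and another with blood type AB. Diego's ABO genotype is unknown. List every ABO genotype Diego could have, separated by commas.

For each candidate genotype of Diego, check whether crossing it with I^A I^A can produce every observed child phenotype.
  I^A I^A → possible child types {A} ✗
  I^A I^B → possible child types {A, AB} ✓
  I^A i → possible child types {A} ✗
  I^B I^B → possible child types {AB} ✓
  I^B i → possible child types {A, AB} ✓
  i i → possible child types {A} ✗

I^A I^B, I^B I^B, I^B i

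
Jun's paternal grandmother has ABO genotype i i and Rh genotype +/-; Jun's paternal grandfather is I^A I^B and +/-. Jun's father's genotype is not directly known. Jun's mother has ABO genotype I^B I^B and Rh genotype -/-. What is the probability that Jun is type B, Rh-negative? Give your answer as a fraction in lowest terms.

Jun's father's ABO genotype from i i × I^A I^B: 1/2 I^A i, 1/2 I^B i.
Crossing each possibility with the mother I^B I^B and summing P(type B): 1/2·1/2 + 1/2·1 = 3/4.
Similarly for Rh via the father's Rh distribution: P(Rh-) = 1/2.
Independent loci: 3/4 × 1/2 = 3/8.

3/8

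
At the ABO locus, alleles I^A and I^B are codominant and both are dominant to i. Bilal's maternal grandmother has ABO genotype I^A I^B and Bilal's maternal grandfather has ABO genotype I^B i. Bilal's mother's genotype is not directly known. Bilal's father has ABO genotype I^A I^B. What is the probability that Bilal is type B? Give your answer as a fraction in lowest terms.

Bilal's mother's ABO genotype from I^A I^B × I^B i: 1/4 I^A I^B, 1/4 I^A i, 1/4 I^B I^B, 1/4 I^B i.
Crossing each possibility with the father I^A I^B and summing P(type B): 1/4·1/4 + 1/4·1/4 + 1/4·1/2 + 1/4·1/2 = 3/8.

3/8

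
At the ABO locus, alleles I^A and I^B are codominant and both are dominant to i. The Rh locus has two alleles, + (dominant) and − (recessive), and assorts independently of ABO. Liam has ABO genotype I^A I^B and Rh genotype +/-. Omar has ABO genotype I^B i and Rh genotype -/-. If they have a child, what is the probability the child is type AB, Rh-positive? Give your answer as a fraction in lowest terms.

ABO cross I^A I^B × I^B i → offspring phenotypes: 1/4 A, 1/2 B, 1/4 AB.
Rh cross +/- × -/- → 1/2 Rh+, 1/2 Rh-.
Independent loci: P(type AB, Rh-positive) = 1/4 × 1/2 = 1/8.

1/8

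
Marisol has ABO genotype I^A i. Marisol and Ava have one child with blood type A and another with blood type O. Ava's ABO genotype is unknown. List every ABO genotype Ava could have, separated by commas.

For each candidate genotype of Ava, check whether crossing it with I^A i can produce every observed child phenotype.
  I^A I^A → possible child types {A} ✗
  I^A I^B → possible child types {A, B, AB} ✗
  I^A i → possible child types {O, A} ✓
  I^B I^B → possible child types {B, AB} ✗
  I^B i → possible child types {O, A, B, AB} ✓
  i i → possible child types {O, A} ✓

I^A i, I^B i, i i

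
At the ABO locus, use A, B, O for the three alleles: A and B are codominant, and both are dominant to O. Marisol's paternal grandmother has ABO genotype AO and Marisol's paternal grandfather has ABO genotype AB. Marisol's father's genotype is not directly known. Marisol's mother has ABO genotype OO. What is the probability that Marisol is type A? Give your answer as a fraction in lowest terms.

1/2

Marisol's father's ABO genotype from AO × AB: 1/4 AA, 1/4 AB, 1/4 AO, 1/4 BO.
Crossing each possibility with the mother OO and summing P(type A): 1/4·1 + 1/4·1/2 + 1/4·1/2 + 1/4·0 = 1/2.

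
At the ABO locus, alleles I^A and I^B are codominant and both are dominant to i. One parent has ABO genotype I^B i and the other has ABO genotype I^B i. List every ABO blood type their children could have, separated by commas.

O, B

Gametes from I^B i × I^B i give offspring ABO genotypes I^B I^B, I^B i, i i, i.e. phenotypes O, B.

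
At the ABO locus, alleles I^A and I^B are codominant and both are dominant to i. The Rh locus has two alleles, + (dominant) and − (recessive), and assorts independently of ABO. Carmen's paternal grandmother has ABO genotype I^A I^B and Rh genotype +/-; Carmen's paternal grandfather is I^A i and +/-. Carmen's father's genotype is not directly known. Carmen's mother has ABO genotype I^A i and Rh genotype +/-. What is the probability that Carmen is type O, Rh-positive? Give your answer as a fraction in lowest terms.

3/32

Carmen's father's ABO genotype from I^A I^B × I^A i: 1/4 I^A I^A, 1/4 I^A I^B, 1/4 I^A i, 1/4 I^B i.
Crossing each possibility with the mother I^A i and summing P(type O): 1/4·0 + 1/4·0 + 1/4·1/4 + 1/4·1/4 = 1/8.
Similarly for Rh via the father's Rh distribution: P(Rh+) = 3/4.
Independent loci: 1/8 × 3/4 = 3/32.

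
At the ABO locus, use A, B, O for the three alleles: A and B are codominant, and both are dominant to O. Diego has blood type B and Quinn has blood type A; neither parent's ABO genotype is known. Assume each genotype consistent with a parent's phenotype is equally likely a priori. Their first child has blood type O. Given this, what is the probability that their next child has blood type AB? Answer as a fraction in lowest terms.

Possible genotypes: Diego ∈ {BB, BO}; Quinn ∈ {AA, AO}.
Weight each parental genotype pair by prior × P(type-O child):
  BO × AO: posterior weight 1; P(next child type AB) = 1/4.
Weighted sum = 1/4.

1/4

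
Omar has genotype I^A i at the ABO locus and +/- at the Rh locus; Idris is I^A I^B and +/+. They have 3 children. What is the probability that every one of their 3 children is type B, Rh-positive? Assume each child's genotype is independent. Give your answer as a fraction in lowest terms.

ABO cross I^A i × I^A I^B → 1/2 A, 1/4 B, 1/4 AB.
Rh cross +/- × +/+ → 1 Rh+; so P(type B, Rh-positive) = 1/4 × 1 = 1/4 per child.
All 3 independent: (1/4)^3 = 1/64.

1/64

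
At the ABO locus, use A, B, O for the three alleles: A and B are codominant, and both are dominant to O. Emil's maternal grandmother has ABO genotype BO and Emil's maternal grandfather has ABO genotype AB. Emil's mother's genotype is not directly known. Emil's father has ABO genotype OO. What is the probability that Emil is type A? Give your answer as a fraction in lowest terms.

1/4

Emil's mother's ABO genotype from BO × AB: 1/4 AB, 1/4 AO, 1/4 BB, 1/4 BO.
Crossing each possibility with the father OO and summing P(type A): 1/4·1/2 + 1/4·1/2 + 1/4·0 + 1/4·0 = 1/4.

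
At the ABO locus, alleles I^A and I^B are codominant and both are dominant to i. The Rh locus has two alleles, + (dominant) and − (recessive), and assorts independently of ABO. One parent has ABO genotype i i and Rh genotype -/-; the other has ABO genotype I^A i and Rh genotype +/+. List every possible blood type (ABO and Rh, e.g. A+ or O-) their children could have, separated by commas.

Gametes from i i × I^A i give offspring ABO genotypes I^A i, i i, i.e. phenotypes O, A.
Rh cross -/- × +/+ → phenotypes Rh+.
Combining independently: O+, A+.

O+, A+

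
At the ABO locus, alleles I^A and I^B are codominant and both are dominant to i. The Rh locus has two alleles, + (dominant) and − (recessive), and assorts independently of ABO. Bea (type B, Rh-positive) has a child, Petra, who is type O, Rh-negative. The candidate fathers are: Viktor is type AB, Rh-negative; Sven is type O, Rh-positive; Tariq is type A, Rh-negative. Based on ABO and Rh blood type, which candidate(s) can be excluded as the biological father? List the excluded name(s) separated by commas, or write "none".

A candidate is excluded only if no genotype consistent with his phenotype could produce a type O, Rh-negative child with a type B, Rh-positive mother.
Viktor (type AB, Rh-): no genotype consistent with that phenotype can produce a type-O Rh- child with a type-B mother.

Viktor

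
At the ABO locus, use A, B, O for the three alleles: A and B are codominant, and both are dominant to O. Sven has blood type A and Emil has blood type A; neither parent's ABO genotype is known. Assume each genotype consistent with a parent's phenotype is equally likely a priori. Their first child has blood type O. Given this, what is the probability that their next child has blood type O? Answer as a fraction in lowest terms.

1/4

Possible genotypes: Sven ∈ {AA, AO}; Emil ∈ {AA, AO}.
Weight each parental genotype pair by prior × P(type-O child):
  AO × AO: posterior weight 1; P(next child type O) = 1/4.
Weighted sum = 1/4.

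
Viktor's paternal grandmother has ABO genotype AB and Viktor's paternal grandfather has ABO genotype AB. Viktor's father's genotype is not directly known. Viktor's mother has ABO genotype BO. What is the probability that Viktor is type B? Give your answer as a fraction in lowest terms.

Viktor's father's ABO genotype from AB × AB: 1/4 AA, 1/2 AB, 1/4 BB.
Crossing each possibility with the mother BO and summing P(type B): 1/4·0 + 1/2·1/2 + 1/4·1 = 1/2.

1/2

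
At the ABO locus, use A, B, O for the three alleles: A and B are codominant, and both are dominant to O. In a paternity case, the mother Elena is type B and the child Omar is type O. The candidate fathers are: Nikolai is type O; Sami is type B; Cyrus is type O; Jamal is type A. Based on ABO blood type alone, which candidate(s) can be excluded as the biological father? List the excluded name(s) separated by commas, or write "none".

A candidate is excluded only if no genotype consistent with his phenotype could produce a type O child with a type B mother.
Every candidate has at least one consistent genotype combination, so none can be excluded.

none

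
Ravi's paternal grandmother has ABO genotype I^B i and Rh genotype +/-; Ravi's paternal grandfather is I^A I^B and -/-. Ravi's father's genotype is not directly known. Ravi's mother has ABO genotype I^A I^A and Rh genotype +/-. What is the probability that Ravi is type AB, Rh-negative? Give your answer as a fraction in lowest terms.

3/16

Ravi's father's ABO genotype from I^B i × I^A I^B: 1/4 I^A I^B, 1/4 I^A i, 1/4 I^B I^B, 1/4 I^B i.
Crossing each possibility with the mother I^A I^A and summing P(type AB): 1/4·1/2 + 1/4·0 + 1/4·1 + 1/4·1/2 = 1/2.
Similarly for Rh via the father's Rh distribution: P(Rh-) = 3/8.
Independent loci: 1/2 × 3/8 = 3/16.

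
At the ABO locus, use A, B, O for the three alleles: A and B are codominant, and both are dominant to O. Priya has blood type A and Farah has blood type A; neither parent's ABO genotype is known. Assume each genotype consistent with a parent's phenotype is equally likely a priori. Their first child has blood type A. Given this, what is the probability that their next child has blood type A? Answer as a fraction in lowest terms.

19/20

Possible genotypes: Priya ∈ {AA, AO}; Farah ∈ {AA, AO}.
Weight each parental genotype pair by prior × P(type-A child):
  AA × AA: posterior weight 4/15; P(next child type A) = 1.
  AA × AO: posterior weight 4/15; P(next child type A) = 1.
  AO × AA: posterior weight 4/15; P(next child type A) = 1.
  AO × AO: posterior weight 1/5; P(next child type A) = 3/4.
Weighted sum = 19/20.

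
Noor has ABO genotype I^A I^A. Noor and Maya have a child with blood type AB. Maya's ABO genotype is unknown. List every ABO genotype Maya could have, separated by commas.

I^A I^B, I^B I^B, I^B i

For each candidate genotype of Maya, check whether crossing it with I^A I^A can produce every observed child phenotype.
  I^A I^A → possible child types {A} ✗
  I^A I^B → possible child types {A, AB} ✓
  I^A i → possible child types {A} ✗
  I^B I^B → possible child types {AB} ✓
  I^B i → possible child types {A, AB} ✓
  i i → possible child types {A} ✗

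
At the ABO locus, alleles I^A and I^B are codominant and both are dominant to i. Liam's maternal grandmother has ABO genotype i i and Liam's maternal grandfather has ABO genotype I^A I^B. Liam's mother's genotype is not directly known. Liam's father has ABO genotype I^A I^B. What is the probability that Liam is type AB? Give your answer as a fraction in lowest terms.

1/4

Liam's mother's ABO genotype from i i × I^A I^B: 1/2 I^A i, 1/2 I^B i.
Crossing each possibility with the father I^A I^B and summing P(type AB): 1/2·1/4 + 1/2·1/4 = 1/4.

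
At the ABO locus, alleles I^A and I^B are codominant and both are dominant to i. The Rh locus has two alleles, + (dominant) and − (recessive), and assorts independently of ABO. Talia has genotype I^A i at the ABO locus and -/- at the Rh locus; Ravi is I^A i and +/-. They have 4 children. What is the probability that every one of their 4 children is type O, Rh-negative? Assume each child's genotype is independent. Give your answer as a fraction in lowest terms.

1/4096

ABO cross I^A i × I^A i → 1/4 O, 3/4 A.
Rh cross -/- × +/- → 1/2 Rh+, 1/2 Rh-; so P(type O, Rh-negative) = 1/4 × 1/2 = 1/8 per child.
All 4 independent: (1/8)^4 = 1/4096.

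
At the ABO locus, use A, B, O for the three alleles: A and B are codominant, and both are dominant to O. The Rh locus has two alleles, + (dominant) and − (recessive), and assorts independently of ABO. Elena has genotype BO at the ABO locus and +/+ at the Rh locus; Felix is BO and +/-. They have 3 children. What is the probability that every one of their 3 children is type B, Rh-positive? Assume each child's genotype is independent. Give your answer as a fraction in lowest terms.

27/64

ABO cross BO × BO → 1/4 O, 3/4 B.
Rh cross +/+ × +/- → 1 Rh+; so P(type B, Rh-positive) = 3/4 × 1 = 3/4 per child.
All 3 independent: (3/4)^3 = 27/64.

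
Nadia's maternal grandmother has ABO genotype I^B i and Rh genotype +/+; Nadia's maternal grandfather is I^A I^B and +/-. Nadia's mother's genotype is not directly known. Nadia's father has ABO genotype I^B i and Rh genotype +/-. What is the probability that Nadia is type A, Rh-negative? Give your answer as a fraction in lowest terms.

Nadia's mother's ABO genotype from I^B i × I^A I^B: 1/4 I^A I^B, 1/4 I^A i, 1/4 I^B I^B, 1/4 I^B i.
Crossing each possibility with the father I^B i and summing P(type A): 1/4·1/4 + 1/4·1/4 + 1/4·0 + 1/4·0 = 1/8.
Similarly for Rh via the mother's Rh distribution: P(Rh-) = 1/8.
Independent loci: 1/8 × 1/8 = 1/64.

1/64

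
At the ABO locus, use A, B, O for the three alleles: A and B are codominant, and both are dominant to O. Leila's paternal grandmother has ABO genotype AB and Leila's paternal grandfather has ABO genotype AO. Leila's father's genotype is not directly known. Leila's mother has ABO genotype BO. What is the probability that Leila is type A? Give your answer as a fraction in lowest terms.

1/4

Leila's father's ABO genotype from AB × AO: 1/4 AA, 1/4 AB, 1/4 AO, 1/4 BO.
Crossing each possibility with the mother BO and summing P(type A): 1/4·1/2 + 1/4·1/4 + 1/4·1/4 + 1/4·0 = 1/4.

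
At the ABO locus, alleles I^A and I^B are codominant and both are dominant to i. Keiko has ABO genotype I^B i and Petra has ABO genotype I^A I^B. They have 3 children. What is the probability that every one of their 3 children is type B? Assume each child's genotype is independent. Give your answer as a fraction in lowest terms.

ABO cross I^B i × I^A I^B → 1/4 A, 1/2 B, 1/4 AB.
So P(type B) = 1/2 per child.
All 3 independent: (1/2)^3 = 1/8.

1/8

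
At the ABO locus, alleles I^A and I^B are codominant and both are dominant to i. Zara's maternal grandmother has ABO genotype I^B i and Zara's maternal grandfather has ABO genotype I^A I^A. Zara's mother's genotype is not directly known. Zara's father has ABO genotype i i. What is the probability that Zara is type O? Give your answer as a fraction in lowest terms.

1/4

Zara's mother's ABO genotype from I^B i × I^A I^A: 1/2 I^A I^B, 1/2 I^A i.
Crossing each possibility with the father i i and summing P(type O): 1/2·0 + 1/2·1/2 = 1/4.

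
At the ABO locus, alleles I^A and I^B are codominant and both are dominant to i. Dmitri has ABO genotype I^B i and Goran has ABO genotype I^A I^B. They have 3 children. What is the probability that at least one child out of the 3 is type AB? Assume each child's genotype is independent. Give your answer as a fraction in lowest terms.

ABO cross I^B i × I^A I^B → 1/4 A, 1/2 B, 1/4 AB.
So P(type AB) = 1/4 per child.
P(none) = (3/4)^3 = 27/64; P(at least one) = 1 − 27/64 = 37/64.

37/64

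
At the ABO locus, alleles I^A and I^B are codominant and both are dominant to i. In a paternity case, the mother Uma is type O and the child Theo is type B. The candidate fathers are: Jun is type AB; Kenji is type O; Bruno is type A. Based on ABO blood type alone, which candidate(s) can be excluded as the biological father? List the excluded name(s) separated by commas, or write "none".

A candidate is excluded only if no genotype consistent with his phenotype could produce a type B child with a type O mother.
Kenji (type O): no genotype consistent with that phenotype can produce a type-B child with a type-O mother.
Bruno (type A): no genotype consistent with that phenotype can produce a type-B child with a type-O mother.

Kenji, Bruno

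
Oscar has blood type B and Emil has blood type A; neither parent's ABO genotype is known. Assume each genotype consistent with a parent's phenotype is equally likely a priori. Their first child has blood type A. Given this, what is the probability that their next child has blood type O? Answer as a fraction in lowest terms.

Possible genotypes: Oscar ∈ {I^B I^B, I^B i}; Emil ∈ {I^A I^A, I^A i}.
Weight each parental genotype pair by prior × P(type-A child):
  I^B i × I^A I^A: posterior weight 2/3; P(next child type O) = 0.
  I^B i × I^A i: posterior weight 1/3; P(next child type O) = 1/4.
Weighted sum = 1/12.

1/12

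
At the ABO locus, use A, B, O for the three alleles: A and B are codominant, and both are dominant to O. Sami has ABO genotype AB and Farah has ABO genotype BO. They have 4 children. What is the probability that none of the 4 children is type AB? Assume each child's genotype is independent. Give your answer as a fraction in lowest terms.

81/256

ABO cross AB × BO → 1/4 A, 1/2 B, 1/4 AB.
So P(type AB) = 1/4 per child.
P(not type AB) = 3/4 for one child; (3/4)^4 = 81/256.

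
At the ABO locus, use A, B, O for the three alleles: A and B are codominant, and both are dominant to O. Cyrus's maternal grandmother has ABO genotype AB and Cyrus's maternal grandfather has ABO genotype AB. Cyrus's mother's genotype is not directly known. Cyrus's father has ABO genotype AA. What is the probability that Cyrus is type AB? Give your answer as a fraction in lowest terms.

Cyrus's mother's ABO genotype from AB × AB: 1/4 AA, 1/2 AB, 1/4 BB.
Crossing each possibility with the father AA and summing P(type AB): 1/4·0 + 1/2·1/2 + 1/4·1 = 1/2.

1/2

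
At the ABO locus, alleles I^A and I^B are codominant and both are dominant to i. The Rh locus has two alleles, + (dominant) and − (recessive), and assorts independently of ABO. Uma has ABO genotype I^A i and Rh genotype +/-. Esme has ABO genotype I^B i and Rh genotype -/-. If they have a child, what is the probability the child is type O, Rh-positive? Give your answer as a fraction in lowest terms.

1/8

ABO cross I^A i × I^B i → offspring phenotypes: 1/4 O, 1/4 A, 1/4 B, 1/4 AB.
Rh cross +/- × -/- → 1/2 Rh+, 1/2 Rh-.
Independent loci: P(type O, Rh-positive) = 1/4 × 1/2 = 1/8.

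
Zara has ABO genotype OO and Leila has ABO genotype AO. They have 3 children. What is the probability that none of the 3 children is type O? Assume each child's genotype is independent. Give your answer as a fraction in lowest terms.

1/8

ABO cross OO × AO → 1/2 O, 1/2 A.
So P(type O) = 1/2 per child.
P(not type O) = 1/2 for one child; (1/2)^3 = 1/8.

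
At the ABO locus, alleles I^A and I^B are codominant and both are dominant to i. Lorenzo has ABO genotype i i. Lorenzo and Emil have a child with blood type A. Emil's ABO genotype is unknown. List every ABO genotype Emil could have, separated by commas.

I^A I^A, I^A I^B, I^A i

For each candidate genotype of Emil, check whether crossing it with i i can produce every observed child phenotype.
  I^A I^A → possible child types {A} ✓
  I^A I^B → possible child types {A, B} ✓
  I^A i → possible child types {O, A} ✓
  I^B I^B → possible child types {B} ✗
  I^B i → possible child types {O, B} ✗
  i i → possible child types {O} ✗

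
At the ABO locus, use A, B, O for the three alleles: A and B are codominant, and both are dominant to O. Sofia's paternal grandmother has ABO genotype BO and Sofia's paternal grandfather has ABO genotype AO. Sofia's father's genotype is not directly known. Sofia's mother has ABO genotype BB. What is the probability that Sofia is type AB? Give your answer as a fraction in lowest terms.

1/4

Sofia's father's ABO genotype from BO × AO: 1/4 AB, 1/4 AO, 1/4 BO, 1/4 OO.
Crossing each possibility with the mother BB and summing P(type AB): 1/4·1/2 + 1/4·1/2 + 1/4·0 + 1/4·0 = 1/4.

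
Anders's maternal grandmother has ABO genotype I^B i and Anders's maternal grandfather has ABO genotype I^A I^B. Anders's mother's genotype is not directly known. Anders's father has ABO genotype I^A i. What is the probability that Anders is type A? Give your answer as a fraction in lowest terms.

3/8

Anders's mother's ABO genotype from I^B i × I^A I^B: 1/4 I^A I^B, 1/4 I^A i, 1/4 I^B I^B, 1/4 I^B i.
Crossing each possibility with the father I^A i and summing P(type A): 1/4·1/2 + 1/4·3/4 + 1/4·0 + 1/4·1/4 = 3/8.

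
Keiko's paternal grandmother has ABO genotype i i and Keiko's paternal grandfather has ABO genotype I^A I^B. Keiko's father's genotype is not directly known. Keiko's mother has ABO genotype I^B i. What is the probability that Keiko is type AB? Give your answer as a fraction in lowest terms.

Keiko's father's ABO genotype from i i × I^A I^B: 1/2 I^A i, 1/2 I^B i.
Crossing each possibility with the mother I^B i and summing P(type AB): 1/2·1/4 + 1/2·0 = 1/8.

1/8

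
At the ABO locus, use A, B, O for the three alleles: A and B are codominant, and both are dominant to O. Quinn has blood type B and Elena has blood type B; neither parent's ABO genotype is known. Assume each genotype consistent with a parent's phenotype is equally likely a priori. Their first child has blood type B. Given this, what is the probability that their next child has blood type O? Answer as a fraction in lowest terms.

1/20

Possible genotypes: Quinn ∈ {BB, BO}; Elena ∈ {BB, BO}.
Weight each parental genotype pair by prior × P(type-B child):
  BB × BB: posterior weight 4/15; P(next child type O) = 0.
  BB × BO: posterior weight 4/15; P(next child type O) = 0.
  BO × BB: posterior weight 4/15; P(next child type O) = 0.
  BO × BO: posterior weight 1/5; P(next child type O) = 1/4.
Weighted sum = 1/20.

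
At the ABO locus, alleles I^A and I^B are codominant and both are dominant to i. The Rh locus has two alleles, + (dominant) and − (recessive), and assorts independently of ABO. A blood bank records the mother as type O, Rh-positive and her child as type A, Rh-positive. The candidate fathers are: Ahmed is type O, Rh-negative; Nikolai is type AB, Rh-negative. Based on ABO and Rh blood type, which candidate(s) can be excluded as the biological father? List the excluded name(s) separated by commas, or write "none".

Ahmed

A candidate is excluded only if no genotype consistent with his phenotype could produce a type A, Rh-positive child with a type O, Rh-positive mother.
Ahmed (type O, Rh-): no genotype consistent with that phenotype can produce a type-A Rh+ child with a type-O mother.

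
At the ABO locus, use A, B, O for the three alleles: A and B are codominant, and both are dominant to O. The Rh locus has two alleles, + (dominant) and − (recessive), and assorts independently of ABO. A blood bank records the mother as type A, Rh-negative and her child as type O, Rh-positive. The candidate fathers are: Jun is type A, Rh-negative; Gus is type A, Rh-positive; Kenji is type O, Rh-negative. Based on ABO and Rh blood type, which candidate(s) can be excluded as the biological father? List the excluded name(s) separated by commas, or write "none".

A candidate is excluded only if no genotype consistent with his phenotype could produce a type O, Rh-positive child with a type A, Rh-negative mother.
Jun (type A, Rh-): no genotype consistent with that phenotype can produce a type-O Rh+ child with a type-A mother.
Kenji (type O, Rh-): no genotype consistent with that phenotype can produce a type-O Rh+ child with a type-A mother.

Jun, Kenji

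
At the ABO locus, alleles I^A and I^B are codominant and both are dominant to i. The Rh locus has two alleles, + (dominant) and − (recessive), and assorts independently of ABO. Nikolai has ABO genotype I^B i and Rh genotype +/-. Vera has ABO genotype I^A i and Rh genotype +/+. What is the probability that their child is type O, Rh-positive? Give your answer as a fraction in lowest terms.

1/4

ABO cross I^B i × I^A i → offspring phenotypes: 1/4 O, 1/4 A, 1/4 B, 1/4 AB.
Rh cross +/- × +/+ → 1 Rh+.
Independent loci: P(type O, Rh-positive) = 1/4 × 1 = 1/4.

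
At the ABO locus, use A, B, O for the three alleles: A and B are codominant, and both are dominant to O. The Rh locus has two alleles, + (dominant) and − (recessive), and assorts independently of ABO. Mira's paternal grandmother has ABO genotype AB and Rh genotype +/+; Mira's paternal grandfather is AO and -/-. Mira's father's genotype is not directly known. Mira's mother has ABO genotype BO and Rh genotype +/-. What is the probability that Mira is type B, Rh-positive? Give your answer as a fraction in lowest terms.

Mira's father's ABO genotype from AB × AO: 1/4 AA, 1/4 AB, 1/4 AO, 1/4 BO.
Crossing each possibility with the mother BO and summing P(type B): 1/4·0 + 1/4·1/2 + 1/4·1/4 + 1/4·3/4 = 3/8.
Similarly for Rh via the father's Rh distribution: P(Rh+) = 3/4.
Independent loci: 3/8 × 3/4 = 9/32.

9/32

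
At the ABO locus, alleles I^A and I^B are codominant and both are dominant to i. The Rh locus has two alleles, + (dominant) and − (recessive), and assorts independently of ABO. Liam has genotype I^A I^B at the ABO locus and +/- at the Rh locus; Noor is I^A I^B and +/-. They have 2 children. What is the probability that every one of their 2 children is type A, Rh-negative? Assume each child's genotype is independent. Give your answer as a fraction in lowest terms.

ABO cross I^A I^B × I^A I^B → 1/4 A, 1/4 B, 1/2 AB.
Rh cross +/- × +/- → 3/4 Rh+, 1/4 Rh-; so P(type A, Rh-negative) = 1/4 × 1/4 = 1/16 per child.
All 2 independent: (1/16)^2 = 1/256.

1/256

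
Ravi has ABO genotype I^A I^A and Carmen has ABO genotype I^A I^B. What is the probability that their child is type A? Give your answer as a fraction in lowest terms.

ABO cross I^A I^A × I^A I^B → offspring phenotypes: 1/2 A, 1/2 AB.
So P(type A) = 1/2.

1/2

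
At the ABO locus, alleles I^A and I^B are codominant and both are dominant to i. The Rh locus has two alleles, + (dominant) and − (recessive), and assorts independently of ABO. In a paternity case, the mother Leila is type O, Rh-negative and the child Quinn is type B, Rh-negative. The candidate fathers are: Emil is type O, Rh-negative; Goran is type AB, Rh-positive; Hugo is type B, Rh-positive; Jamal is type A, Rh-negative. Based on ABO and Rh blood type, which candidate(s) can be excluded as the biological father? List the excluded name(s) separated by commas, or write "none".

A candidate is excluded only if no genotype consistent with his phenotype could produce a type B, Rh-negative child with a type O, Rh-negative mother.
Emil (type O, Rh-): no genotype consistent with that phenotype can produce a type-B Rh- child with a type-O mother.
Jamal (type A, Rh-): no genotype consistent with that phenotype can produce a type-B Rh- child with a type-O mother.

Emil, Jamal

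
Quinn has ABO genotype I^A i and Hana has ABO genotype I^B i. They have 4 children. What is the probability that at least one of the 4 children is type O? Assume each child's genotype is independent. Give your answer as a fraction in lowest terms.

175/256

ABO cross I^A i × I^B i → 1/4 O, 1/4 A, 1/4 B, 1/4 AB.
So P(type O) = 1/4 per child.
P(none) = (3/4)^4 = 81/256; P(at least one) = 1 − 81/256 = 175/256.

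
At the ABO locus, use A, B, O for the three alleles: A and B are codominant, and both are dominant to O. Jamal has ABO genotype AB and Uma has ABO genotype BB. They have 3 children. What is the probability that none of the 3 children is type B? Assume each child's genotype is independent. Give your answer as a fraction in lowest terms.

1/8

ABO cross AB × BB → 1/2 B, 1/2 AB.
So P(type B) = 1/2 per child.
P(not type B) = 1/2 for one child; (1/2)^3 = 1/8.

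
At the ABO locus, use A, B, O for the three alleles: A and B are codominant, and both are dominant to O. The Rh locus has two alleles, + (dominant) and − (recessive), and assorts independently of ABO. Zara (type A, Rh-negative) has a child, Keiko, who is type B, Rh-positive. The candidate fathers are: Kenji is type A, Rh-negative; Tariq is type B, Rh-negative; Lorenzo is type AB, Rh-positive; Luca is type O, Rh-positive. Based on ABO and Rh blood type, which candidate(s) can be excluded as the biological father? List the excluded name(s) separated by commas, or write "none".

A candidate is excluded only if no genotype consistent with his phenotype could produce a type B, Rh-positive child with a type A, Rh-negative mother.
Kenji (type A, Rh-): no genotype consistent with that phenotype can produce a type-B Rh+ child with a type-A mother.
Tariq (type B, Rh-): no genotype consistent with that phenotype can produce a type-B Rh+ child with a type-A mother.
Luca (type O, Rh+): no genotype consistent with that phenotype can produce a type-B Rh+ child with a type-A mother.

Kenji, Tariq, Luca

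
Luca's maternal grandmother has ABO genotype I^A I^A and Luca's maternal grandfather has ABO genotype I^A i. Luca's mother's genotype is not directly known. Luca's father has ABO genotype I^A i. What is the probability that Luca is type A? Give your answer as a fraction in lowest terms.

Luca's mother's ABO genotype from I^A I^A × I^A i: 1/2 I^A I^A, 1/2 I^A i.
Crossing each possibility with the father I^A i and summing P(type A): 1/2·1 + 1/2·3/4 = 7/8.

7/8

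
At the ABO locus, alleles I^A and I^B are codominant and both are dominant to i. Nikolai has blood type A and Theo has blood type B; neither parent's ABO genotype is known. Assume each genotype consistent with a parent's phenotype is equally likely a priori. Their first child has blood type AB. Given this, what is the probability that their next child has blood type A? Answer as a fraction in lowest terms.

Possible genotypes: Nikolai ∈ {I^A I^A, I^A i}; Theo ∈ {I^B I^B, I^B i}.
Weight each parental genotype pair by prior × P(type-AB child):
  I^A I^A × I^B I^B: posterior weight 4/9; P(next child type A) = 0.
  I^A I^A × I^B i: posterior weight 2/9; P(next child type A) = 1/2.
  I^A i × I^B I^B: posterior weight 2/9; P(next child type A) = 0.
  I^A i × I^B i: posterior weight 1/9; P(next child type A) = 1/4.
Weighted sum = 5/36.

5/36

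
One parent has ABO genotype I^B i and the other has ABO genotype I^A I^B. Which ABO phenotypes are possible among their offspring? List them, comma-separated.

Gametes from I^B i × I^A I^B give offspring ABO genotypes I^A I^B, I^A i, I^B I^B, I^B i, i.e. phenotypes A, B, AB.

A, B, AB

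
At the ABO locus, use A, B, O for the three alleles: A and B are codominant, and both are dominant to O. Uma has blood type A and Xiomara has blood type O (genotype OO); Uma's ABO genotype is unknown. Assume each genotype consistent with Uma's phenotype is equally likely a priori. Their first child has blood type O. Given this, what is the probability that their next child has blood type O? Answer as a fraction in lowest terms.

Possible genotypes: Uma ∈ {AA, AO}; Xiomara ∈ {OO}.
Weight each parental genotype pair by prior × P(type-O child):
  AO × OO: posterior weight 1; P(next child type O) = 1/2.
Weighted sum = 1/2.

1/2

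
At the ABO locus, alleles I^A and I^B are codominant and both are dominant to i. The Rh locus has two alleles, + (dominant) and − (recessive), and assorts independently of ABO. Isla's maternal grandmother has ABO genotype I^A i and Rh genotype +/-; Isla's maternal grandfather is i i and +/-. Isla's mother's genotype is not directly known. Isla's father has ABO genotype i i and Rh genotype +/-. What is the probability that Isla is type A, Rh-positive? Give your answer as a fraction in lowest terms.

Isla's mother's ABO genotype from I^A i × i i: 1/2 I^A i, 1/2 i i.
Crossing each possibility with the father i i and summing P(type A): 1/2·1/2 + 1/2·0 = 1/4.
Similarly for Rh via the mother's Rh distribution: P(Rh+) = 3/4.
Independent loci: 1/4 × 3/4 = 3/16.

3/16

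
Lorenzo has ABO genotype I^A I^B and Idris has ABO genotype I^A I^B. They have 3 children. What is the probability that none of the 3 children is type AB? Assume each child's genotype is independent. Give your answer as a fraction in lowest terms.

ABO cross I^A I^B × I^A I^B → 1/4 A, 1/4 B, 1/2 AB.
So P(type AB) = 1/2 per child.
P(not type AB) = 1/2 for one child; (1/2)^3 = 1/8.

1/8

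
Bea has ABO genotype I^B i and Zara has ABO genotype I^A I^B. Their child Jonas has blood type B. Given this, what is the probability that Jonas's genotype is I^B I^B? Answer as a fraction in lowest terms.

Cross I^B i × I^A I^B → 1/4 I^A I^B, 1/4 I^A i, 1/4 I^B I^B, 1/4 I^B i.
Type-B genotypes among offspring: I^B I^B (1/4), I^B i (1/4); total 1/2.
P(I^B I^B | type B) = (1/4) / (1/2) = 1/2.

1/2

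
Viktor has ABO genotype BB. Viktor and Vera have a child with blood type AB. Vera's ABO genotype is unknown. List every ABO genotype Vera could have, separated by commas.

AA, AB, AO

For each candidate genotype of Vera, check whether crossing it with BB can produce every observed child phenotype.
  AA → possible child types {AB} ✓
  AB → possible child types {B, AB} ✓
  AO → possible child types {B, AB} ✓
  BB → possible child types {B} ✗
  BO → possible child types {B} ✗
  OO → possible child types {B} ✗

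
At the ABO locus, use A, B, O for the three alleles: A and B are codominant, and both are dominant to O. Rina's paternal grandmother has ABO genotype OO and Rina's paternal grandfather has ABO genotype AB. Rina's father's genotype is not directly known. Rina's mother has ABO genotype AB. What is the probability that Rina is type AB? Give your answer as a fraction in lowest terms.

Rina's father's ABO genotype from OO × AB: 1/2 AO, 1/2 BO.
Crossing each possibility with the mother AB and summing P(type AB): 1/2·1/4 + 1/2·1/4 = 1/4.

1/4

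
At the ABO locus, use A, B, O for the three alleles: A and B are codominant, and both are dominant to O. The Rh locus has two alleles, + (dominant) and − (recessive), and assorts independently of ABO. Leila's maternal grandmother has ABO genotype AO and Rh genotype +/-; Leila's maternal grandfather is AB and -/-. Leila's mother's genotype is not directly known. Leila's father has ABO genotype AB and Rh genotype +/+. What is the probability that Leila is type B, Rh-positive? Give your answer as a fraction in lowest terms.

Leila's mother's ABO genotype from AO × AB: 1/4 AA, 1/4 AB, 1/4 AO, 1/4 BO.
Crossing each possibility with the father AB and summing P(type B): 1/4·0 + 1/4·1/4 + 1/4·1/4 + 1/4·1/2 = 1/4.
Similarly for Rh via the mother's Rh distribution: P(Rh+) = 1.
Independent loci: 1/4 × 1 = 1/4.

1/4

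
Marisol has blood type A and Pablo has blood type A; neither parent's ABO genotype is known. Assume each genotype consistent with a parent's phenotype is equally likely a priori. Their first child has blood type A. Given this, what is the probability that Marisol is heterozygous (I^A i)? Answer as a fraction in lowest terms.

7/15

Possible genotypes: Marisol ∈ {I^A I^A, I^A i}; Pablo ∈ {I^A I^A, I^A i}.
Weight each parental genotype pair by prior × P(type-A child):
  I^A I^A × I^A I^A: posterior weight 4/15.
  I^A I^A × I^A i: posterior weight 4/15.
  I^A i × I^A I^A: posterior weight 4/15.
  I^A i × I^A i: posterior weight 1/5.
Sum the posterior weight over pairs where Marisol is I^A i: 7/15.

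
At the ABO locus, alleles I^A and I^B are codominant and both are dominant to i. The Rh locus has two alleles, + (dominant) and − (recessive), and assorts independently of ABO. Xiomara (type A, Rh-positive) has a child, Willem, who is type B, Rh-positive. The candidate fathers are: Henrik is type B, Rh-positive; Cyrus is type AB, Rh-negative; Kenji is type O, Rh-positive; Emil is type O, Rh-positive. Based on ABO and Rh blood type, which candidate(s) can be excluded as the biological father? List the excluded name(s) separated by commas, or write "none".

A candidate is excluded only if no genotype consistent with his phenotype could produce a type B, Rh-positive child with a type A, Rh-positive mother.
Kenji (type O, Rh+): no genotype consistent with that phenotype can produce a type-B Rh+ child with a type-A mother.
Emil (type O, Rh+): no genotype consistent with that phenotype can produce a type-B Rh+ child with a type-A mother.

Kenji, Emil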